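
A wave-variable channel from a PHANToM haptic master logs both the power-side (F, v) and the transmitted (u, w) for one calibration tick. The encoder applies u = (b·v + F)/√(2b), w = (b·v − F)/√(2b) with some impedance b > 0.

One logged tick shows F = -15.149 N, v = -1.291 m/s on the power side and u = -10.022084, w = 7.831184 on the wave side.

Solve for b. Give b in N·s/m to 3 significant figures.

u + w = -2.190900;  u + w = √(2b)·v, so √(2b) = -2.190900/(-1.291) = 1.697057.
b = (√(2b))²/2 = 2.880001/2 = 1.440000.
(Check via u − w = 2F/√(2b): u − w = -17.853268, 2F/√(2b) = -17.853265.)

b = 1.44 N·s/m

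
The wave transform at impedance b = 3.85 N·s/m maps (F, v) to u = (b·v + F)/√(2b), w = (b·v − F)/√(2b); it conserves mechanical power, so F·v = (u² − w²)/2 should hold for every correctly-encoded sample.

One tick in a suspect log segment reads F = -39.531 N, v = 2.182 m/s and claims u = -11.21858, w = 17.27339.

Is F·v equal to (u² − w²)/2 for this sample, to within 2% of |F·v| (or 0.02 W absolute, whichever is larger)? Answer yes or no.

F·v = (-39.531)×2.182 = -86.2566 W.
(u² − w²)/2 = (125.8565 − 298.3700)/2 = -86.2567 W.
|Δ| = 0.0001;  2% of max(1, |F·v|) = 1.7251.

yes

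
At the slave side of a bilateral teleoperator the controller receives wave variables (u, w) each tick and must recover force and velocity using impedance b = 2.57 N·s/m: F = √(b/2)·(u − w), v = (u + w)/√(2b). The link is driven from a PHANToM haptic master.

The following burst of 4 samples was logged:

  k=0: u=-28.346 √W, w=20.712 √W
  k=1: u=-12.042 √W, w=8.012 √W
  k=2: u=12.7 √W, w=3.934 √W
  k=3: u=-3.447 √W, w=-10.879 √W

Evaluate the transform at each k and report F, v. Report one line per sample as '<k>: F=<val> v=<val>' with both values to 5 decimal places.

0: F=-55.61109 v=-3.36721
1: F=-22.73278 v=-1.77756
2: F=9.93695 v=7.33694
3: F=8.42475 v=-6.31893

k=0: u−w=-49.05800, u+w=-7.63400; √(b/2)=1.13358, √(2b)=2.26716; F=1.13358×(-49.058)=-55.61109, v=-7.63400/2.26716=-3.36721
k=1: u−w=-20.05400, u+w=-4.03000; √(b/2)=1.13358, √(2b)=2.26716; F=1.13358×(-20.054)=-22.73278, v=-4.03000/2.26716=-1.77756
k=2: u−w=8.76600, u+w=16.63400; √(b/2)=1.13358, √(2b)=2.26716; F=1.13358×8.766=9.93695, v=16.63400/2.26716=7.33694
k=3: u−w=7.43200, u+w=-14.32600; √(b/2)=1.13358, √(2b)=2.26716; F=1.13358×7.432=8.42475, v=-14.32600/2.26716=-6.31893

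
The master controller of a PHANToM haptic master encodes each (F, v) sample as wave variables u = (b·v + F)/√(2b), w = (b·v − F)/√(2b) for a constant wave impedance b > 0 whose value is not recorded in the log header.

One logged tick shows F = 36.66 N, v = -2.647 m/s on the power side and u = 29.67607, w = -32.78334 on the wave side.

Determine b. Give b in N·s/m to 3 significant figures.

b = 0.689 N·s/m

u + w = -3.10727;  u + w = √(2b)·v, so √(2b) = -3.10727/(-2.647) = 1.17388.
b = (√(2b))²/2 = 1.37800/2 = 0.68900.
(Check via u − w = 2F/√(2b): u − w = 62.45941, 2F/√(2b) = 62.45934.)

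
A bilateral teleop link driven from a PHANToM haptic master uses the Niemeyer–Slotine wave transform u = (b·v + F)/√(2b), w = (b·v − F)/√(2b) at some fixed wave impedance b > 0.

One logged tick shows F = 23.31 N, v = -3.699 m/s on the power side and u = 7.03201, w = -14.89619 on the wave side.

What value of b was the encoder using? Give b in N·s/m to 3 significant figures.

u + w = -7.86418;  u + w = √(2b)·v, so √(2b) = -7.86418/(-3.699) = 2.12603.
b = (√(2b))²/2 = 4.52000/2 = 2.26000.
(Check via u − w = 2F/√(2b): u − w = 21.92820, 2F/√(2b) = 21.92821.)

b = 2.26 N·s/m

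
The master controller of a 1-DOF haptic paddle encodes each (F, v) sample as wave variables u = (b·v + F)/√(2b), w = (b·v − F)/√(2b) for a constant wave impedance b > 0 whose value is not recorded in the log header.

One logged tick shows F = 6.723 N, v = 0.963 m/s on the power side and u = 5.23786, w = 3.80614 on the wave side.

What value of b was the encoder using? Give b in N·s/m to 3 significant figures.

b = 44.1 N·s/m

u + w = 9.0440;  u + w = √(2b)·v, so √(2b) = 9.0440/0.963 = 9.3915.
b = (√(2b))²/2 = 88.2000/2 = 44.1000.
(Check via u − w = 2F/√(2b): u − w = 1.4317, 2F/√(2b) = 1.4317.)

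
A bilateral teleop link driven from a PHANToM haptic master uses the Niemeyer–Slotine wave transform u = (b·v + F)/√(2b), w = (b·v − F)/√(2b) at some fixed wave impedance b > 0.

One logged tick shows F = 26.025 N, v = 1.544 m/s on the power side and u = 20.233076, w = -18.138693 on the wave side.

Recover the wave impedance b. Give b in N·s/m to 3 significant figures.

b = 0.92 N·s/m

u + w = 2.094383;  u + w = √(2b)·v, so √(2b) = 2.094383/1.544 = 1.356466.
b = (√(2b))²/2 = 1.839999/2 = 0.920000.
(Check via u − w = 2F/√(2b): u − w = 38.371769, 2F/√(2b) = 38.371778.)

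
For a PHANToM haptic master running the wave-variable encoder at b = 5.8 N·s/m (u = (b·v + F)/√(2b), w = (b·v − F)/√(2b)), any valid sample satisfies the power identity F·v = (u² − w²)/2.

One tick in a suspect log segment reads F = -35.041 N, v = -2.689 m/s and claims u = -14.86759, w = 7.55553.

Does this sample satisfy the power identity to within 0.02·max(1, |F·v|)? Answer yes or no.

F·v = (-35.041)×(-2.689) = 94.22525 W.
(u² − w²)/2 = (221.04523 − 57.08603)/2 = 81.97960 W.
|Δ| = 12.24565;  2% of max(1, |F·v|) = 1.88450.

no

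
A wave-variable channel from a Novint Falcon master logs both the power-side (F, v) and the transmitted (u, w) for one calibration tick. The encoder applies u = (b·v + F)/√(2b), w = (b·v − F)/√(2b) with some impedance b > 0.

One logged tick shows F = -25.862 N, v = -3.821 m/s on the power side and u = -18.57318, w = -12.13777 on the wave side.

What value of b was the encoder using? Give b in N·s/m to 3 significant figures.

b = 32.3 N·s/m

u + w = -30.7110;  u + w = √(2b)·v, so √(2b) = -30.7110/(-3.821) = 8.0374.
b = (√(2b))²/2 = 64.6000/2 = 32.3000.
(Check via u − w = 2F/√(2b): u − w = -6.4354, 2F/√(2b) = -6.4354.)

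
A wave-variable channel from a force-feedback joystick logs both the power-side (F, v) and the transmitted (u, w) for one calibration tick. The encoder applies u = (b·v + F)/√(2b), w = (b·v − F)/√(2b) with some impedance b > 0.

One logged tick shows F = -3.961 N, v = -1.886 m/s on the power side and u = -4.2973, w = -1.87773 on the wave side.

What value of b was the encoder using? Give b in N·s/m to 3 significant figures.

u + w = -6.1750;  u + w = √(2b)·v, so √(2b) = -6.1750/(-1.886) = 3.2741.
b = (√(2b))²/2 = 10.7200/2 = 5.3600.
(Check via u − w = 2F/√(2b): u − w = -2.4196, 2F/√(2b) = -2.4196.)

b = 5.36 N·s/m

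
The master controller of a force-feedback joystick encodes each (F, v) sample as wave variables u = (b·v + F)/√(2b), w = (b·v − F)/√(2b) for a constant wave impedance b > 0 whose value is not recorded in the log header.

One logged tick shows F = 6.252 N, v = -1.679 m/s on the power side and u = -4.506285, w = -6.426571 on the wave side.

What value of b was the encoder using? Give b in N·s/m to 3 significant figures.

b = 21.2 N·s/m

u + w = -10.932856;  u + w = √(2b)·v, so √(2b) = -10.932856/(-1.679) = 6.511528.
b = (√(2b))²/2 = 42.400001/2 = 21.200000.
(Check via u − w = 2F/√(2b): u − w = 1.920286, 2F/√(2b) = 1.920287.)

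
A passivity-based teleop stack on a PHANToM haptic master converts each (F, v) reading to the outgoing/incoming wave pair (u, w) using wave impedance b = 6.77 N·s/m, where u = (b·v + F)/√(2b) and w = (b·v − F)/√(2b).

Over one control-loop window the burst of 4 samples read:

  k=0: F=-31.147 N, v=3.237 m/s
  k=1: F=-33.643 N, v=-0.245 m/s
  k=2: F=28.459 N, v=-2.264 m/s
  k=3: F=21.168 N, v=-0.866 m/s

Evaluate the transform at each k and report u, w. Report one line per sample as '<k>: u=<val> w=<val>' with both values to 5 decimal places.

0: u=-2.50906 w=14.42016
1: u=-9.59369 w=8.69217
2: u=3.56872 w=-11.89950
3: u=4.15938 w=-7.34598

k=0: b·v=6.77×3.237=21.91449; √(2b)=3.67967; u=(21.91449+(-31.147))/3.67967=-2.50906, w=(21.91449−(-31.147))/3.67967=14.42016
k=1: b·v=6.77×(-0.245)=-1.65865; √(2b)=3.67967; u=(-1.65865+(-33.643))/3.67967=-9.59369, w=(-1.65865−(-33.643))/3.67967=8.69217
k=2: b·v=6.77×(-2.264)=-15.32728; √(2b)=3.67967; u=(-15.32728+28.459)/3.67967=3.56872, w=(-15.32728−28.459)/3.67967=-11.89950
k=3: b·v=6.77×(-0.866)=-5.86282; √(2b)=3.67967; u=(-5.86282+21.168)/3.67967=4.15938, w=(-5.86282−21.168)/3.67967=-7.34598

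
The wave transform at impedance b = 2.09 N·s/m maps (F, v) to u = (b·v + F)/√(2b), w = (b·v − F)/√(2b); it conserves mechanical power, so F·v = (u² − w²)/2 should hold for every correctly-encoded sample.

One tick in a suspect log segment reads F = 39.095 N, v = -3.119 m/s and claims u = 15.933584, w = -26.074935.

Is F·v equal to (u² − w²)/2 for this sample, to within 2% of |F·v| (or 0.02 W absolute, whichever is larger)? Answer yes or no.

F·v = 39.095×(-3.119) = -121.937305 W.
(u² − w²)/2 = (253.879099 − 679.902235)/2 = -213.011568 W.
|Δ| = 91.074263;  2% of max(1, |F·v|) = 2.438746.

no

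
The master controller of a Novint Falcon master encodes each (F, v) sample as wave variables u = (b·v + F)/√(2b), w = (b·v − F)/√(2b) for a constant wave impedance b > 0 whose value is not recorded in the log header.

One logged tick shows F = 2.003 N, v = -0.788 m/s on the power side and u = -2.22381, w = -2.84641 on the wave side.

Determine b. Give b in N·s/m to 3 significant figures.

b = 20.7 N·s/m

u + w = -5.0702;  u + w = √(2b)·v, so √(2b) = -5.0702/(-0.788) = 6.4343.
b = (√(2b))²/2 = 41.4001/2 = 20.7000.
(Check via u − w = 2F/√(2b): u − w = 0.6226, 2F/√(2b) = 0.6226.)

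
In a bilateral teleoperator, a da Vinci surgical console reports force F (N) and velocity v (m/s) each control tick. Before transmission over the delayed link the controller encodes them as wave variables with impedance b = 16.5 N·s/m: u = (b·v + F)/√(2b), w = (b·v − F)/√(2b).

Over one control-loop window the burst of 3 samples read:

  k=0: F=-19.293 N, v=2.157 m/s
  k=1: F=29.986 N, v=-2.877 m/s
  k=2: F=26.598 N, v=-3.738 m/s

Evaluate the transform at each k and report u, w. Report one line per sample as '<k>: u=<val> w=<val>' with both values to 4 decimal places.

k=0: b·v=16.5×2.157=35.5905; √(2b)=5.7446; u=(35.5905+(-19.293))/5.7446=2.8370, w=(35.5905−(-19.293))/5.7446=9.5540
k=1: b·v=16.5×(-2.877)=-47.4705; √(2b)=5.7446; u=(-47.4705+29.986)/5.7446=-3.0437, w=(-47.4705−29.986)/5.7446=-13.4834
k=2: b·v=16.5×(-3.738)=-61.6770; √(2b)=5.7446; u=(-61.6770+26.598)/5.7446=-6.1065, w=(-61.6770−26.598)/5.7446=-15.3667

0: u=2.8370 w=9.5540
1: u=-3.0437 w=-13.4834
2: u=-6.1065 w=-15.3667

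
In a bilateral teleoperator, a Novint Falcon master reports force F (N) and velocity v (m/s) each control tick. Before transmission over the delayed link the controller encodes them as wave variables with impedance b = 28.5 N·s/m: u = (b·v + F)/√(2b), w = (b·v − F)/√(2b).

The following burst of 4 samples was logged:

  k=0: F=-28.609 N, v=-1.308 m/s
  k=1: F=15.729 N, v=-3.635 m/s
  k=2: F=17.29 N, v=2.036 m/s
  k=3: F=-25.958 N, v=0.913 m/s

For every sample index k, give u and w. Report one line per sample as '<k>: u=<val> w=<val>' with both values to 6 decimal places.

0: u=-8.726946 w=-1.148237
1: u=-11.638467 w=-15.805181
2: u=9.975848 w=5.395615
3: u=0.008278 w=6.884721

k=0: b·v=28.5×(-1.308)=-37.278000; √(2b)=7.549834; u=(-37.278000+(-28.609))/7.549834=-8.726946, w=(-37.278000−(-28.609))/7.549834=-1.148237
k=1: b·v=28.5×(-3.635)=-103.597500; √(2b)=7.549834; u=(-103.597500+15.729)/7.549834=-11.638467, w=(-103.597500−15.729)/7.549834=-15.805181
k=2: b·v=28.5×2.036=58.026000; √(2b)=7.549834; u=(58.026000+17.29)/7.549834=9.975848, w=(58.026000−17.29)/7.549834=5.395615
k=3: b·v=28.5×0.913=26.020500; √(2b)=7.549834; u=(26.020500+(-25.958))/7.549834=0.008278, w=(26.020500−(-25.958))/7.549834=6.884721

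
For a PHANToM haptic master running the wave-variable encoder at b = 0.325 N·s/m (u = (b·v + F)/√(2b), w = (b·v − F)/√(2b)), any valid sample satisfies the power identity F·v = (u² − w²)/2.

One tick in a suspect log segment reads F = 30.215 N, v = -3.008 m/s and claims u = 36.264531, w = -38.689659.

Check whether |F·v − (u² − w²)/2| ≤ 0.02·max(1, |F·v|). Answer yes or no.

F·v = 30.215×(-3.008) = -90.886720 W.
(u² − w²)/2 = (1315.116209 − 1496.889714)/2 = -90.886752 W.
|Δ| = 0.000032;  2% of max(1, |F·v|) = 1.817734.

yes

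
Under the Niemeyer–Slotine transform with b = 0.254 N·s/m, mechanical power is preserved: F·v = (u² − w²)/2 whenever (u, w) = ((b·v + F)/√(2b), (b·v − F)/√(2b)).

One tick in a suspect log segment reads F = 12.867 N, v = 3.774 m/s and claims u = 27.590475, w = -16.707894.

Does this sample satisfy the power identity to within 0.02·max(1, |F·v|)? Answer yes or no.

no

F·v = 12.867×3.774 = 48.560058 W.
(u² − w²)/2 = (761.234311 − 279.153722)/2 = 241.040294 W.
|Δ| = 192.480236;  2% of max(1, |F·v|) = 0.971201.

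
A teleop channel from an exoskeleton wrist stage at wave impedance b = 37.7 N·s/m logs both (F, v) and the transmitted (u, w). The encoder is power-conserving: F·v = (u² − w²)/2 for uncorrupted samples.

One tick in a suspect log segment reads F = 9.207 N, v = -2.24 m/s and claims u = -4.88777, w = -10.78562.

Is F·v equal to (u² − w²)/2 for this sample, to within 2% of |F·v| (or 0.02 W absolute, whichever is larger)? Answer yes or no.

F·v = 9.207×(-2.24) = -20.62368 W.
(u² − w²)/2 = (23.89030 − 116.32960)/2 = -46.21965 W.
|Δ| = 25.59597;  2% of max(1, |F·v|) = 0.41247.

no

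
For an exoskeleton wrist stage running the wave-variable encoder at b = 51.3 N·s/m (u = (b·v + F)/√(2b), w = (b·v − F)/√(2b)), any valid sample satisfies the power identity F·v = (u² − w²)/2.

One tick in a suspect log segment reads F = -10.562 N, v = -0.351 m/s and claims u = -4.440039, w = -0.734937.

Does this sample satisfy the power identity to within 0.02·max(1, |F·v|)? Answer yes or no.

no

F·v = (-10.562)×(-0.351) = 3.707262 W.
(u² − w²)/2 = (19.713946 − 0.540132)/2 = 9.586907 W.
|Δ| = 5.879645;  2% of max(1, |F·v|) = 0.074145.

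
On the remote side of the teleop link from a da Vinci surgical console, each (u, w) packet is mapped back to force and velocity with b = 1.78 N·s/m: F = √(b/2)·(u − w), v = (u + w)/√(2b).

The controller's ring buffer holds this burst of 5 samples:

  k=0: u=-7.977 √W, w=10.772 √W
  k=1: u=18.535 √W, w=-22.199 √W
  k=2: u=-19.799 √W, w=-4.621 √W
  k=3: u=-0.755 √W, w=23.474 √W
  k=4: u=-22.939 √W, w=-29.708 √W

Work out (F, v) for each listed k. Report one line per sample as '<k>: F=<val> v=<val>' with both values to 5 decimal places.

k=0: u−w=-18.74900, u+w=2.79500; √(b/2)=0.94340, √(2b)=1.88680; F=0.94340×(-18.749)=-17.68777, v=2.79500/1.88680=1.48135
k=1: u−w=40.73400, u+w=-3.66400; √(b/2)=0.94340, √(2b)=1.88680; F=0.94340×40.734=38.42838, v=-3.66400/1.88680=-1.94192
k=2: u−w=-15.17800, u+w=-24.42000; √(b/2)=0.94340, √(2b)=1.88680; F=0.94340×(-15.178)=-14.31890, v=-24.42000/1.88680=-12.94257
k=3: u−w=-24.22900, u+w=22.71900; √(b/2)=0.94340, √(2b)=1.88680; F=0.94340×(-24.229)=-22.85759, v=22.71900/1.88680=12.04105
k=4: u−w=6.76900, u+w=-52.64700; √(b/2)=0.94340, √(2b)=1.88680; F=0.94340×6.769=6.38586, v=-52.64700/1.88680=-27.90285

0: F=-17.68777 v=1.48135
1: F=38.42838 v=-1.94192
2: F=-14.31890 v=-12.94257
3: F=-22.85759 v=12.04105
4: F=6.38586 v=-27.90285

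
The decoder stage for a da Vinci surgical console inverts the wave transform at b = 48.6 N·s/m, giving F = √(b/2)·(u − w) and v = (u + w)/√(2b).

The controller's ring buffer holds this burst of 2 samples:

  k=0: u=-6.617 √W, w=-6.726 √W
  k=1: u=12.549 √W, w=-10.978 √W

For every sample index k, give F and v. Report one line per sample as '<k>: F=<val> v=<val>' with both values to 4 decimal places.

k=0: u−w=0.1090, u+w=-13.3430; √(b/2)=4.9295, √(2b)=9.8590; F=4.9295×0.109=0.5373, v=-13.3430/9.8590=-1.3534
k=1: u−w=23.5270, u+w=1.5710; √(b/2)=4.9295, √(2b)=9.8590; F=4.9295×23.527=115.9764, v=1.5710/9.8590=0.1593

0: F=0.5373 v=-1.3534
1: F=115.9764 v=0.1593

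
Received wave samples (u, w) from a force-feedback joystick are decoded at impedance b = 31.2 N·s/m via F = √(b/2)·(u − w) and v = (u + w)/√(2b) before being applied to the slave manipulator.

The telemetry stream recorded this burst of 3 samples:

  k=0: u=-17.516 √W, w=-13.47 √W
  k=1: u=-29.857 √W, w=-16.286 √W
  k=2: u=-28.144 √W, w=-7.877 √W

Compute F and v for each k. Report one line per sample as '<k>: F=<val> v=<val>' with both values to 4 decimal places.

0: F=-15.9804 v=-3.9226
1: F=-53.6012 v=-5.8414
2: F=-80.0482 v=-4.5600

k=0: u−w=-4.0460, u+w=-30.9860; √(b/2)=3.9497, √(2b)=7.8994; F=3.9497×(-4.046)=-15.9804, v=-30.9860/7.8994=-3.9226
k=1: u−w=-13.5710, u+w=-46.1430; √(b/2)=3.9497, √(2b)=7.8994; F=3.9497×(-13.571)=-53.6012, v=-46.1430/7.8994=-5.8414
k=2: u−w=-20.2670, u+w=-36.0210; √(b/2)=3.9497, √(2b)=7.8994; F=3.9497×(-20.267)=-80.0482, v=-36.0210/7.8994=-4.5600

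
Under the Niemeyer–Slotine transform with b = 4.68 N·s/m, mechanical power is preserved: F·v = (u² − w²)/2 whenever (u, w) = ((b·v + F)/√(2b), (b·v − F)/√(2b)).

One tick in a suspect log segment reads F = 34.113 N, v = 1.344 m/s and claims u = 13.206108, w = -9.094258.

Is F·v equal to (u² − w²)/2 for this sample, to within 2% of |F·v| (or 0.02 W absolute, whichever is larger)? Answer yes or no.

F·v = 34.113×1.344 = 45.847872 W.
(u² − w²)/2 = (174.401289 − 82.705529)/2 = 45.847880 W.
|Δ| = 0.000008;  2% of max(1, |F·v|) = 0.916957.

yes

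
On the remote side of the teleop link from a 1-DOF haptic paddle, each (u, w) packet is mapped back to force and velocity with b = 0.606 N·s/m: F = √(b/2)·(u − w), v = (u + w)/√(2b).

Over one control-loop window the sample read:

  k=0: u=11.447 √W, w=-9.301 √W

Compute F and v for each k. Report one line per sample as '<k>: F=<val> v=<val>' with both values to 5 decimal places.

k=0: u−w=20.74800, u+w=2.14600; √(b/2)=0.55045, √(2b)=1.10091; F=0.55045×20.748=11.42083, v=2.14600/1.10091=1.94930

0: F=11.42083 v=1.94930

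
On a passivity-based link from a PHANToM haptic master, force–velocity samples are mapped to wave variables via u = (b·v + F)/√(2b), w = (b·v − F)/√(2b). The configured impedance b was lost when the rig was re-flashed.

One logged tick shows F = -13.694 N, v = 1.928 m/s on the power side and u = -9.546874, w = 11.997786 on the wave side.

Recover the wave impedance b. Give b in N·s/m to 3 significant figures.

u + w = 2.450912;  u + w = √(2b)·v, so √(2b) = 2.450912/1.928 = 1.271220.
b = (√(2b))²/2 = 1.616000/2 = 0.808000.
(Check via u − w = 2F/√(2b): u − w = -21.544660, 2F/√(2b) = -21.544659.)

b = 0.808 N·s/m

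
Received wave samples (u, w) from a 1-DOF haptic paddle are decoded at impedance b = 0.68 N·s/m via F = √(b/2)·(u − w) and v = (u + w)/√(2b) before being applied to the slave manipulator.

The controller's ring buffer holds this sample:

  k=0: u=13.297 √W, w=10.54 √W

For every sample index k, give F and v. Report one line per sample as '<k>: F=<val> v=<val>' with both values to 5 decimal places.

0: F=1.60759 v=20.44006

k=0: u−w=2.75700, u+w=23.83700; √(b/2)=0.58310, √(2b)=1.16619; F=0.58310×2.757=1.60759, v=23.83700/1.16619=20.44006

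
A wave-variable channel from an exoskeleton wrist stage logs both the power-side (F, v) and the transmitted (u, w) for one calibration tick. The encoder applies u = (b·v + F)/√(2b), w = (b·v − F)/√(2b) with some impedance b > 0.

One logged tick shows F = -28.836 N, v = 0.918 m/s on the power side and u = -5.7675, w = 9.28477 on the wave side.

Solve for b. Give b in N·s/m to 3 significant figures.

b = 7.34 N·s/m

u + w = 3.5173;  u + w = √(2b)·v, so √(2b) = 3.5173/0.918 = 3.8314.
b = (√(2b))²/2 = 14.6800/2 = 7.3400.
(Check via u − w = 2F/√(2b): u − w = -15.0523, 2F/√(2b) = -15.0523.)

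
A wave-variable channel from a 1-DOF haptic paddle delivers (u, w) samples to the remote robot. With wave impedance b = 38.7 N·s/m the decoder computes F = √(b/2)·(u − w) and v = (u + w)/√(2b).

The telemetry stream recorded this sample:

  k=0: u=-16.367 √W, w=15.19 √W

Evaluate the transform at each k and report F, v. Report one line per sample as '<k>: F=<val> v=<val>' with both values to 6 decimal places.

0: F=-138.814935 v=-0.133785

k=0: u−w=-31.557000, u+w=-1.177000; √(b/2)=4.398863, √(2b)=8.797727; F=4.398863×(-31.557)=-138.814935, v=-1.177000/8.797727=-0.133785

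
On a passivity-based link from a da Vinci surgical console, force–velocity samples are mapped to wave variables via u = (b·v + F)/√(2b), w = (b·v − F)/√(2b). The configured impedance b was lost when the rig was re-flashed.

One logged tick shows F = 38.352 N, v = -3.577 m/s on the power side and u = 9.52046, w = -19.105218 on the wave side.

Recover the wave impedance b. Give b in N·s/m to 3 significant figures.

b = 3.59 N·s/m

u + w = -9.584758;  u + w = √(2b)·v, so √(2b) = -9.584758/(-3.577) = 2.679552.
b = (√(2b))²/2 = 7.180000/2 = 3.590000.
(Check via u − w = 2F/√(2b): u − w = 28.625678, 2F/√(2b) = 28.625679.)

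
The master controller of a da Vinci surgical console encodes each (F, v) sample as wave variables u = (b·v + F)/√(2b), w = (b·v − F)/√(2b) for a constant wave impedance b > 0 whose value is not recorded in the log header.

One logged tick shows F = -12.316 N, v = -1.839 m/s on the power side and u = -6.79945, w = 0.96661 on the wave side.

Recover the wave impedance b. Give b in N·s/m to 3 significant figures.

b = 5.03 N·s/m

u + w = -5.83284;  u + w = √(2b)·v, so √(2b) = -5.83284/(-1.839) = 3.17175.
b = (√(2b))²/2 = 10.05997/2 = 5.02998.
(Check via u − w = 2F/√(2b): u − w = -7.76606, 2F/√(2b) = -7.76607.)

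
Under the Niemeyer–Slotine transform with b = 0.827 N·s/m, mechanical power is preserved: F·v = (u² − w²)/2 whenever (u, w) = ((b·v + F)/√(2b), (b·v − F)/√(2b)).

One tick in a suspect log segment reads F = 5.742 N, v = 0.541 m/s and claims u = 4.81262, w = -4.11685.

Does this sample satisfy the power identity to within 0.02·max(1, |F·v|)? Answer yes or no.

F·v = 5.742×0.541 = 3.1064 W.
(u² − w²)/2 = (23.1613 − 16.9485)/2 = 3.1064 W.
|Δ| = 0.0000;  2% of max(1, |F·v|) = 0.0621.

yes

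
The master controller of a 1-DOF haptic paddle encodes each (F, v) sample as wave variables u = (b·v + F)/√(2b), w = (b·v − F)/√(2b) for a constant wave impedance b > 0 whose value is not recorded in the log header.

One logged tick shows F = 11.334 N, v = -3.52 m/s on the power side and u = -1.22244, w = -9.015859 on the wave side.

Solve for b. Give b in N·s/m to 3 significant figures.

u + w = -10.238299;  u + w = √(2b)·v, so √(2b) = -10.238299/(-3.52) = 2.908608.
b = (√(2b))²/2 = 8.459999/2 = 4.229999.
(Check via u − w = 2F/√(2b): u − w = 7.793419, 2F/√(2b) = 7.793420.)

b = 4.23 N·s/m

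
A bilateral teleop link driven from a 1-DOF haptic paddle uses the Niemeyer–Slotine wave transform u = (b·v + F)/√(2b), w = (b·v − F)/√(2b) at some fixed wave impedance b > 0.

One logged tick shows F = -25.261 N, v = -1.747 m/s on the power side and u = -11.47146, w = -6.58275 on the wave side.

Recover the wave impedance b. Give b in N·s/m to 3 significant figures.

b = 53.4 N·s/m

u + w = -18.0542;  u + w = √(2b)·v, so √(2b) = -18.0542/(-1.747) = 10.3344.
b = (√(2b))²/2 = 106.8000/2 = 53.4000.
(Check via u − w = 2F/√(2b): u − w = -4.8887, 2F/√(2b) = -4.8887.)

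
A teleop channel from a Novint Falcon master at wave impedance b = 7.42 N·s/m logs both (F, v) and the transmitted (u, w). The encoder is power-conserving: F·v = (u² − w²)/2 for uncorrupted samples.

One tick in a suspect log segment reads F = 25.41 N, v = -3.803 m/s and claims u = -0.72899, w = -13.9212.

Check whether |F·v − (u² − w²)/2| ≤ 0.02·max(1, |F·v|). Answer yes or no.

F·v = 25.41×(-3.803) = -96.63423 W.
(u² − w²)/2 = (0.53143 − 193.79981)/2 = -96.63419 W.
|Δ| = 0.00004;  2% of max(1, |F·v|) = 1.93268.

yes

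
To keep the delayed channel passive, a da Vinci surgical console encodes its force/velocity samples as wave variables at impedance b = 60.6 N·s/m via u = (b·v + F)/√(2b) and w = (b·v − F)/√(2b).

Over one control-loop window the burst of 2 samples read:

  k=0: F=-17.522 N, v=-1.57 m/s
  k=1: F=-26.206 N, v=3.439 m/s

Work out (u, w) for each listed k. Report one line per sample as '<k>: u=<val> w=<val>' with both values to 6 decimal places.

k=0: b·v=60.6×(-1.57)=-95.142000; √(2b)=11.009087; u=(-95.142000+(-17.522))/11.009087=-10.233728, w=(-95.142000−(-17.522))/11.009087=-7.050539
k=1: b·v=60.6×3.439=208.403400; √(2b)=11.009087; u=(208.403400+(-26.206))/11.009087=16.549728, w=(208.403400−(-26.206))/11.009087=21.310523

0: u=-10.233728 w=-7.050539
1: u=16.549728 w=21.310523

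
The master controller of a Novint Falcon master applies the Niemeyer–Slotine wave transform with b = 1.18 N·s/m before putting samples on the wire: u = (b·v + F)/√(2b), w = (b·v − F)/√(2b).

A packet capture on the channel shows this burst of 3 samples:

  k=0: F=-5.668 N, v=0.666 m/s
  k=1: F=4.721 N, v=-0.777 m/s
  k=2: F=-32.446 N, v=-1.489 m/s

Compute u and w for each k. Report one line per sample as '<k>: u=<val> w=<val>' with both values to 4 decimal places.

k=0: b·v=1.18×0.666=0.7859; √(2b)=1.5362; u=(0.7859+(-5.668))/1.5362=-3.1780, w=(0.7859−(-5.668))/1.5362=4.2011
k=1: b·v=1.18×(-0.777)=-0.9169; √(2b)=1.5362; u=(-0.9169+4.721)/1.5362=2.4763, w=(-0.9169−4.721)/1.5362=-3.6699
k=2: b·v=1.18×(-1.489)=-1.7570; √(2b)=1.5362; u=(-1.7570+(-32.446))/1.5362=-22.2643, w=(-1.7570−(-32.446))/1.5362=19.9768

0: u=-3.1780 w=4.2011
1: u=2.4763 w=-3.6699
2: u=-22.2643 w=19.9768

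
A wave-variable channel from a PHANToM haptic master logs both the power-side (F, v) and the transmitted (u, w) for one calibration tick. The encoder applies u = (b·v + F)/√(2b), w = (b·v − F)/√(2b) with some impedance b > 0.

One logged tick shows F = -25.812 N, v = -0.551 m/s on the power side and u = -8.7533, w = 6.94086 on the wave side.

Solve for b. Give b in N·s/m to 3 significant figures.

u + w = -1.81244;  u + w = √(2b)·v, so √(2b) = -1.81244/(-0.551) = 3.28936.
b = (√(2b))²/2 = 10.81992/2 = 5.40996.
(Check via u − w = 2F/√(2b): u − w = -15.69416, 2F/√(2b) = -15.69422.)

b = 5.41 N·s/m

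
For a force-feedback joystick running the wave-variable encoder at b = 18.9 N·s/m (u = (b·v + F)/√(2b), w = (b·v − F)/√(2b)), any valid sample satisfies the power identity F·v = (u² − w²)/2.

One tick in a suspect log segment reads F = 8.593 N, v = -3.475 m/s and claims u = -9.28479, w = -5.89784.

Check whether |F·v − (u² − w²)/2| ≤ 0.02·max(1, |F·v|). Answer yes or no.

no

F·v = 8.593×(-3.475) = -29.86068 W.
(u² − w²)/2 = (86.20733 − 34.78452)/2 = 25.71140 W.
|Δ| = 55.57208;  2% of max(1, |F·v|) = 0.59721.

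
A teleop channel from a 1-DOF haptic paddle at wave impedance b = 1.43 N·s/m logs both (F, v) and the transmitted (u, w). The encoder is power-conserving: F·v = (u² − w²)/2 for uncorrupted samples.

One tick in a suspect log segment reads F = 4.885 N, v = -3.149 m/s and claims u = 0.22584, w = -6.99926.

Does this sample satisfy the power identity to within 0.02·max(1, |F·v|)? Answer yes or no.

F·v = 4.885×(-3.149) = -15.3829 W.
(u² − w²)/2 = (0.0510 − 48.9896)/2 = -24.4693 W.
|Δ| = 9.0865;  2% of max(1, |F·v|) = 0.3077.

no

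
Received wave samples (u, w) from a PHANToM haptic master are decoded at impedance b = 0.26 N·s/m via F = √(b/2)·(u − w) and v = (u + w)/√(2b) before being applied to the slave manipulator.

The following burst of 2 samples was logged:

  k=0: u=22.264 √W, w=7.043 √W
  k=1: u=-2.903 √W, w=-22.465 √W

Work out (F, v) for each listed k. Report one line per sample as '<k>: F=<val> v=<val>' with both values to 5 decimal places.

k=0: u−w=15.22100, u+w=29.30700; √(b/2)=0.36056, √(2b)=0.72111; F=0.36056×15.221=5.48801, v=29.30700/0.72111=40.64150
k=1: u−w=19.56200, u+w=-25.36800; √(b/2)=0.36056, √(2b)=0.72111; F=0.36056×19.562=7.05318, v=-25.36800/0.72111=-35.17909

0: F=5.48801 v=40.64150
1: F=7.05318 v=-35.17909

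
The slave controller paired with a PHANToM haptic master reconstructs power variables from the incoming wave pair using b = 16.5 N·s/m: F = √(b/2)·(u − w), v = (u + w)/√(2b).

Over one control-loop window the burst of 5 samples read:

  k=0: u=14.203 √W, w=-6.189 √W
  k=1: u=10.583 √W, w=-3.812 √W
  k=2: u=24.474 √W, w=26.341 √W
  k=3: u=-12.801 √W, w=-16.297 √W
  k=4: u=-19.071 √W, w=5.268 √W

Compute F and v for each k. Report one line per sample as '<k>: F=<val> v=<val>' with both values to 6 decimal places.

k=0: u−w=20.392000, u+w=8.014000; √(b/2)=2.872281, √(2b)=5.744563; F=2.872281×20.392=58.571561, v=8.014000/5.744563=1.395058
k=1: u−w=14.395000, u+w=6.771000; √(b/2)=2.872281, √(2b)=5.744563; F=2.872281×14.395=41.346490, v=6.771000/5.744563=1.178680
k=2: u−w=-1.867000, u+w=50.815000; √(b/2)=2.872281, √(2b)=5.744563; F=2.872281×(-1.867)=-5.362549, v=50.815000/5.744563=8.845756
k=3: u−w=3.496000, u+w=-29.098000; √(b/2)=2.872281, √(2b)=5.744563; F=2.872281×3.496=10.041496, v=-29.098000/5.744563=-5.065312
k=4: u−w=-24.339000, u+w=-13.803000; √(b/2)=2.872281, √(2b)=5.744563; F=2.872281×(-24.339)=-69.908455, v=-13.803000/5.744563=-2.402794

0: F=58.571561 v=1.395058
1: F=41.346490 v=1.178680
2: F=-5.362549 v=8.845756
3: F=10.041496 v=-5.065312
4: F=-69.908455 v=-2.402794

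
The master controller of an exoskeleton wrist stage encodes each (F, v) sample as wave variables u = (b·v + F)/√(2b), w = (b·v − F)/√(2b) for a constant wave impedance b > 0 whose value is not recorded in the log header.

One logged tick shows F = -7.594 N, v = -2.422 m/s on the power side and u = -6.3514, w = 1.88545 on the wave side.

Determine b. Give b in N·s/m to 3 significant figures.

u + w = -4.46595;  u + w = √(2b)·v, so √(2b) = -4.46595/(-2.422) = 1.84391.
b = (√(2b))²/2 = 3.40000/2 = 1.70000.
(Check via u − w = 2F/√(2b): u − w = -8.23685, 2F/√(2b) = -8.23684.)

b = 1.7 N·s/m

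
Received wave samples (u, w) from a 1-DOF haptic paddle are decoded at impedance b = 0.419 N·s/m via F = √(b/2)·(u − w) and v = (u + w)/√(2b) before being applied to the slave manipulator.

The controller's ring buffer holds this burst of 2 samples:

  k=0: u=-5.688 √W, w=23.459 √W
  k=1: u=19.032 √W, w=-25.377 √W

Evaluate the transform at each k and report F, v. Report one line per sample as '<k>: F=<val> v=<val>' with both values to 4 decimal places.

k=0: u−w=-29.1470, u+w=17.7710; √(b/2)=0.4577, √(2b)=0.9154; F=0.4577×(-29.147)=-13.3409, v=17.7710/0.9154=19.4129
k=1: u−w=44.4090, u+w=-6.3450; √(b/2)=0.4577, √(2b)=0.9154; F=0.4577×44.409=20.3265, v=-6.3450/0.9154=-6.9312

0: F=-13.3409 v=19.4129
1: F=20.3265 v=-6.9312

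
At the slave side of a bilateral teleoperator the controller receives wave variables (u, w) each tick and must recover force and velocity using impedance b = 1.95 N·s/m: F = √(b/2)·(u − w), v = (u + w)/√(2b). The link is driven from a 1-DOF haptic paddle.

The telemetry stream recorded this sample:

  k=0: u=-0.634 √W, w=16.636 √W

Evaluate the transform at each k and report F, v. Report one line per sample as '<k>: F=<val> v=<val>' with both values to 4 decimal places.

0: F=-17.0528 v=8.1029

k=0: u−w=-17.2700, u+w=16.0020; √(b/2)=0.9874, √(2b)=1.9748; F=0.9874×(-17.27)=-17.0528, v=16.0020/1.9748=8.1029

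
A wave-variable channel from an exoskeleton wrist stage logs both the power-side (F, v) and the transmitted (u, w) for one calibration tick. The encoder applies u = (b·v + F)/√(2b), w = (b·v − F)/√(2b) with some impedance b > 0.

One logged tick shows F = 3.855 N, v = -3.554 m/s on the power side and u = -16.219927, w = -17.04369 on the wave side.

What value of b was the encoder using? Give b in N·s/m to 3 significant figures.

b = 43.8 N·s/m

u + w = -33.263617;  u + w = √(2b)·v, so √(2b) = -33.263617/(-3.554) = 9.359487.
b = (√(2b))²/2 = 87.599998/2 = 43.799999.
(Check via u − w = 2F/√(2b): u − w = 0.823763, 2F/√(2b) = 0.823763.)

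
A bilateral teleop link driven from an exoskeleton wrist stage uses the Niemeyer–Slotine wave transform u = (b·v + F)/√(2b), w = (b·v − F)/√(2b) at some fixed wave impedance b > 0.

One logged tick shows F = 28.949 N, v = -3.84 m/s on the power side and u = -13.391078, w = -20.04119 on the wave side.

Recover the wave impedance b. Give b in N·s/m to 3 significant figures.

u + w = -33.432268;  u + w = √(2b)·v, so √(2b) = -33.432268/(-3.84) = 8.706320.
b = (√(2b))²/2 = 75.800004/2 = 37.900002.
(Check via u − w = 2F/√(2b): u − w = 6.650112, 2F/√(2b) = 6.650112.)

b = 37.9 N·s/m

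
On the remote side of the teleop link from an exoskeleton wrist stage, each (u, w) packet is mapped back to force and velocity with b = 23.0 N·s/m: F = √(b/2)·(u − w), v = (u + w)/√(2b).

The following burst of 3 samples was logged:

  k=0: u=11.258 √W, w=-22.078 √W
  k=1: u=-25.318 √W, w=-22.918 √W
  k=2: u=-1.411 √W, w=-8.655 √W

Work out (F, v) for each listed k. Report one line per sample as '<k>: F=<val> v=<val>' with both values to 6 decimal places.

k=0: u−w=33.336000, u+w=-10.820000; √(b/2)=3.391165, √(2b)=6.782330; F=3.391165×33.336=113.047876, v=-10.820000/6.782330=-1.595322
k=1: u−w=-2.400000, u+w=-48.236000; √(b/2)=3.391165, √(2b)=6.782330; F=3.391165×(-2.4)=-8.138796, v=-48.236000/6.782330=-7.112010
k=2: u−w=7.244000, u+w=-10.066000; √(b/2)=3.391165, √(2b)=6.782330; F=3.391165×7.244=24.565599, v=-10.066000/6.782330=-1.484151

0: F=113.047876 v=-1.595322
1: F=-8.138796 v=-7.112010
2: F=24.565599 v=-1.484151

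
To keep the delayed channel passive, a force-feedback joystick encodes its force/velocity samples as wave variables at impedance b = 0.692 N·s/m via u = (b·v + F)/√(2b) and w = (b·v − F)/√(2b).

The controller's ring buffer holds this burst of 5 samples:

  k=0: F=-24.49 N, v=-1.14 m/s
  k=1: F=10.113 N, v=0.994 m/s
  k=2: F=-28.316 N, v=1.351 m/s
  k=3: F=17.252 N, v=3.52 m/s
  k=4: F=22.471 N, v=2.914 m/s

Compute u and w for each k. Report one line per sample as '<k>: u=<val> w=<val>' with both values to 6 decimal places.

0: u=-21.487693 w=20.146556
1: u=9.180996 w=-8.011620
2: u=-23.274640 w=24.864004
3: u=16.735166 w=-12.594114
4: u=20.814989 w=-17.386857

k=0: b·v=0.692×(-1.14)=-0.788880; √(2b)=1.176435; u=(-0.788880+(-24.49))/1.176435=-21.487693, w=(-0.788880−(-24.49))/1.176435=20.146556
k=1: b·v=0.692×0.994=0.687848; √(2b)=1.176435; u=(0.687848+10.113)/1.176435=9.180996, w=(0.687848−10.113)/1.176435=-8.011620
k=2: b·v=0.692×1.351=0.934892; √(2b)=1.176435; u=(0.934892+(-28.316))/1.176435=-23.274640, w=(0.934892−(-28.316))/1.176435=24.864004
k=3: b·v=0.692×3.52=2.435840; √(2b)=1.176435; u=(2.435840+17.252)/1.176435=16.735166, w=(2.435840−17.252)/1.176435=-12.594114
k=4: b·v=0.692×2.914=2.016488; √(2b)=1.176435; u=(2.016488+22.471)/1.176435=20.814989, w=(2.016488−22.471)/1.176435=-17.386857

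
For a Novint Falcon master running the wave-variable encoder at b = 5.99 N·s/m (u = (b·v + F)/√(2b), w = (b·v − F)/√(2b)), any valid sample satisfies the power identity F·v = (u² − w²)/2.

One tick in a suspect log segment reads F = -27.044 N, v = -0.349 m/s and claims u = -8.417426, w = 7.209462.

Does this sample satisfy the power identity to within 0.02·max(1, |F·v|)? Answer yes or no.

F·v = (-27.044)×(-0.349) = 9.438356 W.
(u² − w²)/2 = (70.853060 − 51.976342)/2 = 9.438359 W.
|Δ| = 0.000003;  2% of max(1, |F·v|) = 0.188767.

yes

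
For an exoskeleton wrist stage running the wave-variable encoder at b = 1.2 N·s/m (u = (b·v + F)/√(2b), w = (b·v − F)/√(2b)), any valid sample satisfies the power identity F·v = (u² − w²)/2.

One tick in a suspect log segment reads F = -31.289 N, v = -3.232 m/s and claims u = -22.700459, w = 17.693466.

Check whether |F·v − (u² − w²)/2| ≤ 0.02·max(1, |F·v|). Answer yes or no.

yes

F·v = (-31.289)×(-3.232) = 101.126048 W.
(u² − w²)/2 = (515.310839 − 313.058739)/2 = 101.126050 W.
|Δ| = 0.000002;  2% of max(1, |F·v|) = 2.022521.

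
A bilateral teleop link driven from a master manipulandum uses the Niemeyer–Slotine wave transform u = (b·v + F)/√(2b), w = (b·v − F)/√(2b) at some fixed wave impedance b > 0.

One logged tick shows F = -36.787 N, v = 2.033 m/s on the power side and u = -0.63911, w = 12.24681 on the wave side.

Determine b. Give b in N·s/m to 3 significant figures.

u + w = 11.6077;  u + w = √(2b)·v, so √(2b) = 11.6077/2.033 = 5.7096.
b = (√(2b))²/2 = 32.6000/2 = 16.3000.
(Check via u − w = 2F/√(2b): u − w = -12.8859, 2F/√(2b) = -12.8859.)

b = 16.3 N·s/m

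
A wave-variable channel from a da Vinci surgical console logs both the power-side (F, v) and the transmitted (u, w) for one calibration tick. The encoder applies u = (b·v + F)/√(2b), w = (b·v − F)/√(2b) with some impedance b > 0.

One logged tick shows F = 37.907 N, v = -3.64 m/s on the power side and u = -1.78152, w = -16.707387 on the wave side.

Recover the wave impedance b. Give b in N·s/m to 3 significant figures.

u + w = -18.488907;  u + w = √(2b)·v, so √(2b) = -18.488907/(-3.64) = 5.079370.
b = (√(2b))²/2 = 25.800000/2 = 12.900000.
(Check via u − w = 2F/√(2b): u − w = 14.925867, 2F/√(2b) = 14.925867.)

b = 12.9 N·s/m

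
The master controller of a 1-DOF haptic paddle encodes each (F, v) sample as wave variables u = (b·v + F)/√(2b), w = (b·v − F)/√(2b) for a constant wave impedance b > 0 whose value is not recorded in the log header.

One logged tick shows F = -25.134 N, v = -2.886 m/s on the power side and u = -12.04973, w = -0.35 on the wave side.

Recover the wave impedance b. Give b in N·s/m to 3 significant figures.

b = 9.23 N·s/m

u + w = -12.39973;  u + w = √(2b)·v, so √(2b) = -12.39973/(-2.886) = 4.29651.
b = (√(2b))²/2 = 18.46000/2 = 9.23000.
(Check via u − w = 2F/√(2b): u − w = -11.69973, 2F/√(2b) = -11.69973.)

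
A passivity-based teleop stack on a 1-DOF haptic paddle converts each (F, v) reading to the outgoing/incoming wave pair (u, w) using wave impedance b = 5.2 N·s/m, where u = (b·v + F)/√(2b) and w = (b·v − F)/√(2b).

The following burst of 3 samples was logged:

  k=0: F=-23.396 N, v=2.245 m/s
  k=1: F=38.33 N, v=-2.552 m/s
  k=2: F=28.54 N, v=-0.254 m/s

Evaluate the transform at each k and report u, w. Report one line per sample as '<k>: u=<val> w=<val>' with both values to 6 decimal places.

k=0: b·v=5.2×2.245=11.674000; √(2b)=3.224903; u=(11.674000+(-23.396))/3.224903=-3.634838, w=(11.674000−(-23.396))/3.224903=10.874745
k=1: b·v=5.2×(-2.552)=-13.270400; √(2b)=3.224903; u=(-13.270400+38.33)/3.224903=7.770652, w=(-13.270400−38.33)/3.224903=-16.000605
k=2: b·v=5.2×(-0.254)=-1.320800; √(2b)=3.224903; u=(-1.320800+28.54)/3.224903=8.440316, w=(-1.320800−28.54)/3.224903=-9.259441

0: u=-3.634838 w=10.874745
1: u=7.770652 w=-16.000605
2: u=8.440316 w=-9.259441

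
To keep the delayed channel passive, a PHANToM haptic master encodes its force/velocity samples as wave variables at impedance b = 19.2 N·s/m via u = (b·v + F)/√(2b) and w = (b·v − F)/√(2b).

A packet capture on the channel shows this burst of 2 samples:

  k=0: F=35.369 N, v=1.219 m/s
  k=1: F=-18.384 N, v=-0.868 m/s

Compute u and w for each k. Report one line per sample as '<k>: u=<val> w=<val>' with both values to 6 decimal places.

0: u=9.484581 w=-1.930714
1: u=-5.656105 w=0.277306

k=0: b·v=19.2×1.219=23.404800; √(2b)=6.196773; u=(23.404800+35.369)/6.196773=9.484581, w=(23.404800−35.369)/6.196773=-1.930714
k=1: b·v=19.2×(-0.868)=-16.665600; √(2b)=6.196773; u=(-16.665600+(-18.384))/6.196773=-5.656105, w=(-16.665600−(-18.384))/6.196773=0.277306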